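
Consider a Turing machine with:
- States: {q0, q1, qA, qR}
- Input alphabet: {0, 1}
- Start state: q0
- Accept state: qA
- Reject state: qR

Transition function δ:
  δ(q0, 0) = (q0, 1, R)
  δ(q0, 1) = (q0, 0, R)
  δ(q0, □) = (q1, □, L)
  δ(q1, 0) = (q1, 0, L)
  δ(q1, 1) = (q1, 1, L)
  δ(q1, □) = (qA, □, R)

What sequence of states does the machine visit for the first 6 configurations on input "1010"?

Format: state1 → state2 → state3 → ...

Execution trace:
Initial: [q0]1010
Step 1: δ(q0, 1) = (q0, 0, R) → 0[q0]010
Step 2: δ(q0, 0) = (q0, 1, R) → 01[q0]10
Step 3: δ(q0, 1) = (q0, 0, R) → 010[q0]0
Step 4: δ(q0, 0) = (q0, 1, R) → 0101[q0]□
Step 5: δ(q0, □) = (q1, □, L) → 010[q1]1□

State sequence: q0 → q0 → q0 → q0 → q0 → q1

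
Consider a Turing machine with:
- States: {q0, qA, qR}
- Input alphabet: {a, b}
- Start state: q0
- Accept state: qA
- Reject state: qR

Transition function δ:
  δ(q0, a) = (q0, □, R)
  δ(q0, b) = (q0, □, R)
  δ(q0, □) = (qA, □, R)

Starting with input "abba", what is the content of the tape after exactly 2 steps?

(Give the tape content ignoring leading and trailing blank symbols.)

Execution trace:
Initial: [q0]abba
Step 1: δ(q0, a) = (q0, □, R) → □[q0]bba
Step 2: δ(q0, b) = (q0, □, R) → □□[q0]ba

After 2 steps, the tape (ignoring leading/trailing blanks) is: ba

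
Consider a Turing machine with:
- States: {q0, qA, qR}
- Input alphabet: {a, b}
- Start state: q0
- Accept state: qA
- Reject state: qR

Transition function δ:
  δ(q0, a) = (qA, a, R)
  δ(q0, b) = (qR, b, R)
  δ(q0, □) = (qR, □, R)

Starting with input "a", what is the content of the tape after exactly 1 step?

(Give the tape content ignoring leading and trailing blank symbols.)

Execution trace:
Initial: [q0]a
Step 1: δ(q0, a) = (qA, a, R) → a[qA]□

The machine reaches the accept state qA and halts.

After 1 step, the tape (ignoring leading/trailing blanks) is: a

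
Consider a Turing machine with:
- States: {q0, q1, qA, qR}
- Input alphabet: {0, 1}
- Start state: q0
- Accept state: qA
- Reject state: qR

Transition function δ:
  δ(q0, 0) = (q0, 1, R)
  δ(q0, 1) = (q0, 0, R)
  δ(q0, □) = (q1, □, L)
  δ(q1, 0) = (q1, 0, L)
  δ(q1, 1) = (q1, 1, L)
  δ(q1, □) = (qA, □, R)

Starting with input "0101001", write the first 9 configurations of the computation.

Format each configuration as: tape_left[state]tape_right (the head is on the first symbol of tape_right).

Transitions applied:
Step 1: δ(q0, 0) = (q0, 1, R)
Step 2: δ(q0, 1) = (q0, 0, R)
Step 3: δ(q0, 0) = (q0, 1, R)
Step 4: δ(q0, 1) = (q0, 0, R)
Step 5: δ(q0, 0) = (q0, 1, R)
Step 6: δ(q0, 0) = (q0, 1, R)
Step 7: δ(q0, 1) = (q0, 0, R)
Step 8: δ(q0, □) = (q1, □, L)

The first 9 configurations are:
[q0]0101001 ⊢ 1[q0]101001 ⊢ 10[q0]01001 ⊢ 101[q0]1001 ⊢ 1010[q0]001 ⊢ 10101[q0]01 ⊢ 101011[q0]1 ⊢ 1010110[q0]□ ⊢ 101011[q1]0□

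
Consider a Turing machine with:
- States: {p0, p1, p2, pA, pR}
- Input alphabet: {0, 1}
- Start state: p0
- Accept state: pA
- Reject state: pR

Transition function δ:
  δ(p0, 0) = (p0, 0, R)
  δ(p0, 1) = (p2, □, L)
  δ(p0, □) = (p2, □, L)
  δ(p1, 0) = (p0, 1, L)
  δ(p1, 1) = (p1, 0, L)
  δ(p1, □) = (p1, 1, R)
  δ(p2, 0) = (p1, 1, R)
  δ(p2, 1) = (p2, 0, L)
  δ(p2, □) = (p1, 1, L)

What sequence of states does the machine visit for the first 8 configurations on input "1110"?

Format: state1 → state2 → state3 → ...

Execution trace:
Initial: [p0]1110
Step 1: δ(p0, 1) = (p2, □, L) → [p2]□□110
Step 2: δ(p2, □) = (p1, 1, L) → [p1]□1□110
Step 3: δ(p1, □) = (p1, 1, R) → 1[p1]1□110
Step 4: δ(p1, 1) = (p1, 0, L) → [p1]10□110
Step 5: δ(p1, 1) = (p1, 0, L) → [p1]□00□110
Step 6: δ(p1, □) = (p1, 1, R) → 1[p1]00□110
Step 7: δ(p1, 0) = (p0, 1, L) → [p0]110□110

State sequence: p0 → p2 → p1 → p1 → p1 → p1 → p1 → p0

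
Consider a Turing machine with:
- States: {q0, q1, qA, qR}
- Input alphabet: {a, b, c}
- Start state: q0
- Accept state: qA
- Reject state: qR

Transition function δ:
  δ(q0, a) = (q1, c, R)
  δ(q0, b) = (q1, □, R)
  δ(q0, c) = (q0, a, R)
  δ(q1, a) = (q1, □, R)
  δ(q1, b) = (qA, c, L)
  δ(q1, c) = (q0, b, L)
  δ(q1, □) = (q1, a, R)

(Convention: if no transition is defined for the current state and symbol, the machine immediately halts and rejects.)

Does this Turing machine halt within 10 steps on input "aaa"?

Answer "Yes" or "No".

Execution trace:
Initial: [q0]aaa
Step 1: δ(q0, a) = (q1, c, R) → c[q1]aa
Step 2: δ(q1, a) = (q1, □, R) → c□[q1]a
Step 3: δ(q1, a) = (q1, □, R) → c□□[q1]□
Step 4: δ(q1, □) = (q1, a, R) → c□□a[q1]□
Step 5: δ(q1, □) = (q1, a, R) → c□□aa[q1]□
Step 6: δ(q1, □) = (q1, a, R) → c□□aaa[q1]□
Step 7: δ(q1, □) = (q1, a, R) → c□□aaaa[q1]□
Step 8: δ(q1, □) = (q1, a, R) → c□□aaaaa[q1]□
Step 9: δ(q1, □) = (q1, a, R) → c□□aaaaaa[q1]□
Step 10: δ(q1, □) = (q1, a, R) → c□□aaaaaaa[q1]□

The machine has not reached a halting state after 10 steps.
The machine did not halt within the 10-step bound.

Answer: No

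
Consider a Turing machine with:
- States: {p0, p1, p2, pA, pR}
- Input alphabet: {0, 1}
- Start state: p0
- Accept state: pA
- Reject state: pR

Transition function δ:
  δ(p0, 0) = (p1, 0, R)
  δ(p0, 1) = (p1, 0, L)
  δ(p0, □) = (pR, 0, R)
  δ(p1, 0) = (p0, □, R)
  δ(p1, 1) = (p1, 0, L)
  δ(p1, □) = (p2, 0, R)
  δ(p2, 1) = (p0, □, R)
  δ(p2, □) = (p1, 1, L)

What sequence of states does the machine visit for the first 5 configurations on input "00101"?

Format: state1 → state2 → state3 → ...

Execution trace:
Initial: [p0]00101
Step 1: δ(p0, 0) = (p1, 0, R) → 0[p1]0101
Step 2: δ(p1, 0) = (p0, □, R) → 0□[p0]101
Step 3: δ(p0, 1) = (p1, 0, L) → 0[p1]□001
Step 4: δ(p1, □) = (p2, 0, R) → 00[p2]001

No transition is defined for δ(p2, 0). By convention the machine halts and rejects.

State sequence: p0 → p1 → p0 → p1 → p2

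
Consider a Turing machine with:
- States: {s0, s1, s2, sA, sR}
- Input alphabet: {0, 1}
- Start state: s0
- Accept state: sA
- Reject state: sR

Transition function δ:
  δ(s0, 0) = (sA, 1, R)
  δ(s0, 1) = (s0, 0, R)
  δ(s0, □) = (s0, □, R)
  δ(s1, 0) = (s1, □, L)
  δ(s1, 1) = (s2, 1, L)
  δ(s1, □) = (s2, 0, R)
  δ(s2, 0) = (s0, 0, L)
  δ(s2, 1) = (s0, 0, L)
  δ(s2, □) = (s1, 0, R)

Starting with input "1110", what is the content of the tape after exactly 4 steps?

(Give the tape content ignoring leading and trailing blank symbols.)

Execution trace:
Initial: [s0]1110
Step 1: δ(s0, 1) = (s0, 0, R) → 0[s0]110
Step 2: δ(s0, 1) = (s0, 0, R) → 00[s0]10
Step 3: δ(s0, 1) = (s0, 0, R) → 000[s0]0
Step 4: δ(s0, 0) = (sA, 1, R) → 0001[sA]□

The machine reaches the accept state sA and halts.

After 4 steps, the tape (ignoring leading/trailing blanks) is: 0001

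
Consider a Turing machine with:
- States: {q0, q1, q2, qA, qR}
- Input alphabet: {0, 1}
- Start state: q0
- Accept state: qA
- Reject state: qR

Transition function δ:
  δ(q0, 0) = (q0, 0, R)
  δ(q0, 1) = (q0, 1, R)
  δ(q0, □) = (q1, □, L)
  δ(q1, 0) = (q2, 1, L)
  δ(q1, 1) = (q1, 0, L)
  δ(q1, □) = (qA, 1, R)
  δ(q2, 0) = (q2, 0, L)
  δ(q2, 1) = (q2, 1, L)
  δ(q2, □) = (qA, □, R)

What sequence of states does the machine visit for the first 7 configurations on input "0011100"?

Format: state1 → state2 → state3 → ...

Execution trace:
Initial: [q0]0011100
Step 1: δ(q0, 0) = (q0, 0, R) → 0[q0]011100
Step 2: δ(q0, 0) = (q0, 0, R) → 00[q0]11100
Step 3: δ(q0, 1) = (q0, 1, R) → 001[q0]1100
Step 4: δ(q0, 1) = (q0, 1, R) → 0011[q0]100
Step 5: δ(q0, 1) = (q0, 1, R) → 00111[q0]00
Step 6: δ(q0, 0) = (q0, 0, R) → 001110[q0]0

State sequence: q0 → q0 → q0 → q0 → q0 → q0 → q0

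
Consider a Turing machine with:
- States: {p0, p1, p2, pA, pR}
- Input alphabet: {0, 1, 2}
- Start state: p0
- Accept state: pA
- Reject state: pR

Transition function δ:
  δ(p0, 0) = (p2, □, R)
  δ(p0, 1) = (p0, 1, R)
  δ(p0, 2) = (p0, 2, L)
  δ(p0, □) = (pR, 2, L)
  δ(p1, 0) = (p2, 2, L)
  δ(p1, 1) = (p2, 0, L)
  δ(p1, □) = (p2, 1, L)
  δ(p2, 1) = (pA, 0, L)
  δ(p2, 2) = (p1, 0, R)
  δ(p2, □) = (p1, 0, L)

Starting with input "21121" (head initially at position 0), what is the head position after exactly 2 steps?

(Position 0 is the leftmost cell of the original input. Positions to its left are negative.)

Execution trace (head position shown):
Step 0: [p0]21121  (head at position 0)
Step 1: move left → [p0]□21121  (head at position -1)
Step 2: move left → [pR]□221121  (head at position -2)

After 2 steps, the head is at position -2.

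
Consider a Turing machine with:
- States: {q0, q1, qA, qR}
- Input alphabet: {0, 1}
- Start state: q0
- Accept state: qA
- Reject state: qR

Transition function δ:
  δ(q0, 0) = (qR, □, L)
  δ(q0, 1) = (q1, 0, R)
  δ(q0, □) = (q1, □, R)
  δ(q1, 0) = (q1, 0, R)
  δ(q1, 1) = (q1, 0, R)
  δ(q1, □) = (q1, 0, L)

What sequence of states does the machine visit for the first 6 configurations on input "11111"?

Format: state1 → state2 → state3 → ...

Execution trace:
Initial: [q0]11111
Step 1: δ(q0, 1) = (q1, 0, R) → 0[q1]1111
Step 2: δ(q1, 1) = (q1, 0, R) → 00[q1]111
Step 3: δ(q1, 1) = (q1, 0, R) → 000[q1]11
Step 4: δ(q1, 1) = (q1, 0, R) → 0000[q1]1
Step 5: δ(q1, 1) = (q1, 0, R) → 00000[q1]□

State sequence: q0 → q1 → q1 → q1 → q1 → q1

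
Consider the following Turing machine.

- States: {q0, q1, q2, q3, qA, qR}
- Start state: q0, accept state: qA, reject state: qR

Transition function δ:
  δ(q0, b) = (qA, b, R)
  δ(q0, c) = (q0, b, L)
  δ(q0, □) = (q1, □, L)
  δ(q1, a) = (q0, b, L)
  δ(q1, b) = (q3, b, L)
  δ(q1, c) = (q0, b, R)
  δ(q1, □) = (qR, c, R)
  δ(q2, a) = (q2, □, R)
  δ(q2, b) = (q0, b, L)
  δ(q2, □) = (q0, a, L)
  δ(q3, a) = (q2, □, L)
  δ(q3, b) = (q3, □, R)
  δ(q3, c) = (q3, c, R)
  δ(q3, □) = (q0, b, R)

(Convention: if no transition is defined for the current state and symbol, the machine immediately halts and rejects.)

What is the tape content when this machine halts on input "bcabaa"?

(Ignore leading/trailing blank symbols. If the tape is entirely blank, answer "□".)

Execution trace:
Initial: [q0]bcabaa
Step 1: δ(q0, b) = (qA, b, R) → b[qA]cabaa

The machine reaches the accept state qA and halts.

Final tape (ignoring leading/trailing blanks): bcabaa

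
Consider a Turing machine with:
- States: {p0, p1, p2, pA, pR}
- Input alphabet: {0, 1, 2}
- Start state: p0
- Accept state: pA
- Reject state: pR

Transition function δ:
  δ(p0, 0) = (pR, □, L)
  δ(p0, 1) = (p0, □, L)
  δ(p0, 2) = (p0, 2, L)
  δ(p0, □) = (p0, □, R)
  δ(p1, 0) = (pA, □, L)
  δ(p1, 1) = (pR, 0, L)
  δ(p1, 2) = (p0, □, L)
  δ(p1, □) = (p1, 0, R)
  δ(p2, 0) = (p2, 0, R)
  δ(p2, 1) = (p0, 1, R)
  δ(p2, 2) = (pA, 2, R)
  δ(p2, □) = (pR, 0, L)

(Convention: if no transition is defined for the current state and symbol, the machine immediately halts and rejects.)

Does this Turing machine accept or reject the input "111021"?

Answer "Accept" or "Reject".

Execution trace:
Initial: [p0]111021
Step 1: δ(p0, 1) = (p0, □, L) → [p0]□□11021
Step 2: δ(p0, □) = (p0, □, R) → □[p0]□11021
Step 3: δ(p0, □) = (p0, □, R) → □□[p0]11021
Step 4: δ(p0, 1) = (p0, □, L) → □[p0]□□1021
Step 5: δ(p0, □) = (p0, □, R) → □□[p0]□1021
Step 6: δ(p0, □) = (p0, □, R) → □□□[p0]1021
Step 7: δ(p0, 1) = (p0, □, L) → □□[p0]□□021
Step 8: δ(p0, □) = (p0, □, R) → □□□[p0]□021
Step 9: δ(p0, □) = (p0, □, R) → □□□□[p0]021
Step 10: δ(p0, 0) = (pR, □, L) → □□□[pR]□□21

The machine reaches the reject state pR and halts.

Answer: Reject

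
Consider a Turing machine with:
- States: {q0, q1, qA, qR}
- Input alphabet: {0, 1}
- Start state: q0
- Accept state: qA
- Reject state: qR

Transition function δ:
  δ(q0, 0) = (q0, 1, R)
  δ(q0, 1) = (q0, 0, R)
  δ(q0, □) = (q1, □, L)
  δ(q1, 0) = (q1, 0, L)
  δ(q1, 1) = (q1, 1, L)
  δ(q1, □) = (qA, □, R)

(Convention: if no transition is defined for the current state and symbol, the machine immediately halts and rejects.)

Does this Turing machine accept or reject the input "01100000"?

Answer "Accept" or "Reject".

Execution trace:
Initial: [q0]01100000
Step 1: δ(q0, 0) = (q0, 1, R) → 1[q0]1100000
Step 2: δ(q0, 1) = (q0, 0, R) → 10[q0]100000
Step 3: δ(q0, 1) = (q0, 0, R) → 100[q0]00000
Step 4: δ(q0, 0) = (q0, 1, R) → 1001[q0]0000
Step 5: δ(q0, 0) = (q0, 1, R) → 10011[q0]000
Step 6: δ(q0, 0) = (q0, 1, R) → 100111[q0]00
Step 7: δ(q0, 0) = (q0, 1, R) → 1001111[q0]0
Step 8: δ(q0, 0) = (q0, 1, R) → 10011111[q0]□
Step 9: δ(q0, □) = (q1, □, L) → 1001111[q1]1□
Step 10: δ(q1, 1) = (q1, 1, L) → 100111[q1]11□
Step 11: δ(q1, 1) = (q1, 1, L) → 10011[q1]111□
Step 12: δ(q1, 1) = (q1, 1, L) → 1001[q1]1111□
Step 13: δ(q1, 1) = (q1, 1, L) → 100[q1]11111□
Step 14: δ(q1, 1) = (q1, 1, L) → 10[q1]011111□
Step 15: δ(q1, 0) = (q1, 0, L) → 1[q1]0011111□
Step 16: δ(q1, 0) = (q1, 0, L) → [q1]10011111□
Step 17: δ(q1, 1) = (q1, 1, L) → [q1]□10011111□
Step 18: δ(q1, □) = (qA, □, R) → □[qA]10011111□

The machine reaches the accept state qA and halts.

Answer: Accept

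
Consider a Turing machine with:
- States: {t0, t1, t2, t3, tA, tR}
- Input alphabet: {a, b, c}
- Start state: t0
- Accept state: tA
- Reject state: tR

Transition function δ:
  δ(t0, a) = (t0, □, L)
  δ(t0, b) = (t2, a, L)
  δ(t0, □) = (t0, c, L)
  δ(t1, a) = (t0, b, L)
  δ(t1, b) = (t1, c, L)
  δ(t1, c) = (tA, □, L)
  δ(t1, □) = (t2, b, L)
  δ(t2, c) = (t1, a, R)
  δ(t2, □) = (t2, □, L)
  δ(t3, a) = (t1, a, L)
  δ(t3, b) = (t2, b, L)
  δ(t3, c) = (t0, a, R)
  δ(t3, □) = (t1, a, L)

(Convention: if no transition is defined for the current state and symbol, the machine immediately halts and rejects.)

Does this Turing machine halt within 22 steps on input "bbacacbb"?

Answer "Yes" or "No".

Execution trace:
Initial: [t0]bbacacbb
Step 1: δ(t0, b) = (t2, a, L) → [t2]□abacacbb
Step 2: δ(t2, □) = (t2, □, L) → [t2]□□abacacbb
Step 3: δ(t2, □) = (t2, □, L) → [t2]□□□abacacbb
Step 4: δ(t2, □) = (t2, □, L) → [t2]□□□□abacacbb
Step 5: δ(t2, □) = (t2, □, L) → [t2]□□□□□abacacbb
Step 6: δ(t2, □) = (t2, □, L) → [t2]□□□□□□abacacbb
Step 7: δ(t2, □) = (t2, □, L) → [t2]□□□□□□□abacacbb
Step 8: δ(t2, □) = (t2, □, L) → [t2]□□□□□□□□abacacbb
Step 9: δ(t2, □) = (t2, □, L) → [t2]□□□□□□□□□abacacbb
Step 10: δ(t2, □) = (t2, □, L) → [t2]□□□□□□□□□□abacacbb
Step 11: δ(t2, □) = (t2, □, L) → [t2]□□□□□□□□□□□abacacbb
Step 12: δ(t2, □) = (t2, □, L) → [t2]□□□□□□□□□□□□abacacbb
Step 13: δ(t2, □) = (t2, □, L) → [t2]□□□□□□□□□□□□□abacacbb
Step 14: δ(t2, □) = (t2, □, L) → [t2]□□□□□□□□□□□□□□abacacbb
Step 15: δ(t2, □) = (t2, □, L) → [t2]□□□□□□□□□□□□□□□abacacbb
Step 16: δ(t2, □) = (t2, □, L) → [t2]□□□□□□□□□□□□□□□□abacacbb
Step 17: δ(t2, □) = (t2, □, L) → [t2]□□□□□□□□□□□□□□□□□abacacbb
Step 18: δ(t2, □) = (t2, □, L) → [t2]□□□□□□□□□□□□□□□□□□abacacbb
Step 19: δ(t2, □) = (t2, □, L) → [t2]□□□□□□□□□□□□□□□□□□□abacacbb
Step 20: δ(t2, □) = (t2, □, L) → [t2]□□□□□□□□□□□□□□□□□□□□abacacbb
Step 21: δ(t2, □) = (t2, □, L) → [t2]□□□□□□□□□□□□□□□□□□□□□abacacbb
Step 22: δ(t2, □) = (t2, □, L) → [t2]□□□□□□□□□□□□□□□□□□□□□□abacacbb

The machine has not reached a halting state after 22 steps.
The machine did not halt within the 22-step bound.

Answer: No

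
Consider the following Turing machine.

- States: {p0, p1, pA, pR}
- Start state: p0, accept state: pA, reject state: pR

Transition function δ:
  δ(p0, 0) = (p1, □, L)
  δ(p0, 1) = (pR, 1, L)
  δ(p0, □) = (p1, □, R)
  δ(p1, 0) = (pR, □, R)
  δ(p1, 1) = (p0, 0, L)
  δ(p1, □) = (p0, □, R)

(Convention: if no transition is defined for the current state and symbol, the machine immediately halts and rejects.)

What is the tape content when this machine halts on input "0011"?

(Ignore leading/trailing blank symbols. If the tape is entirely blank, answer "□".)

Execution trace:
Initial: [p0]0011
Step 1: δ(p0, 0) = (p1, □, L) → [p1]□□011
Step 2: δ(p1, □) = (p0, □, R) → □[p0]□011
Step 3: δ(p0, □) = (p1, □, R) → □□[p1]011
Step 4: δ(p1, 0) = (pR, □, R) → □□□[pR]11

The machine reaches the reject state pR and halts.

Final tape (ignoring leading/trailing blanks): 11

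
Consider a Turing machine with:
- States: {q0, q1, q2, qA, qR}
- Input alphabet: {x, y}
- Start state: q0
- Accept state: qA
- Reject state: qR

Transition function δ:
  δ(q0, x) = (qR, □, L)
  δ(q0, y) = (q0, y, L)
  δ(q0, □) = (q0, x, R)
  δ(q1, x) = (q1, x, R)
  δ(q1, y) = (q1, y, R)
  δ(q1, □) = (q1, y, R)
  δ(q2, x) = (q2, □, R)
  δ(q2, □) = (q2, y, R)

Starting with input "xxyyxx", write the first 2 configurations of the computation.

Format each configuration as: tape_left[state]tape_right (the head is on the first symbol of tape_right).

Transitions applied:
Step 1: δ(q0, x) = (qR, □, L)

The first 2 configurations are:
[q0]xxyyxx ⊢ [qR]□□xyyxx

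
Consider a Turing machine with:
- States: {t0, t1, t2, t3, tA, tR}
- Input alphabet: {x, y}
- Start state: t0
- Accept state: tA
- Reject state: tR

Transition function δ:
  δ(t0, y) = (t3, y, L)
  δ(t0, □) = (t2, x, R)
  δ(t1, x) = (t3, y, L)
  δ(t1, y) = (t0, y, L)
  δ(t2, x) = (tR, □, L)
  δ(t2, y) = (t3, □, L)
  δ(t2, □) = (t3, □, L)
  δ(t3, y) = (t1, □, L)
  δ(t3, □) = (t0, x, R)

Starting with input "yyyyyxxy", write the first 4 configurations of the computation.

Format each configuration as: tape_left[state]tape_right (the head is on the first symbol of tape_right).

Transitions applied:
Step 1: δ(t0, y) = (t3, y, L)
Step 2: δ(t3, □) = (t0, x, R)
Step 3: δ(t0, y) = (t3, y, L)

The first 4 configurations are:
[t0]yyyyyxxy ⊢ [t3]□yyyyyxxy ⊢ x[t0]yyyyyxxy ⊢ [t3]xyyyyyxxy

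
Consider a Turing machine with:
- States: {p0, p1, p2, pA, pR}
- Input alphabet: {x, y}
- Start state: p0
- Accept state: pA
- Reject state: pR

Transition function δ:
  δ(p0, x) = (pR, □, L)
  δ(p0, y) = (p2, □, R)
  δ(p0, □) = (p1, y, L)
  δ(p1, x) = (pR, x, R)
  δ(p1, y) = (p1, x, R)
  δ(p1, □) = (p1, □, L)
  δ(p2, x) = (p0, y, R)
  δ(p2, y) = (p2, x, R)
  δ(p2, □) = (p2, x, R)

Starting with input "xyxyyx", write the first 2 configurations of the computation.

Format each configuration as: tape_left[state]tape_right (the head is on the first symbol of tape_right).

Transitions applied:
Step 1: δ(p0, x) = (pR, □, L)

The first 2 configurations are:
[p0]xyxyyx ⊢ [pR]□□yxyyx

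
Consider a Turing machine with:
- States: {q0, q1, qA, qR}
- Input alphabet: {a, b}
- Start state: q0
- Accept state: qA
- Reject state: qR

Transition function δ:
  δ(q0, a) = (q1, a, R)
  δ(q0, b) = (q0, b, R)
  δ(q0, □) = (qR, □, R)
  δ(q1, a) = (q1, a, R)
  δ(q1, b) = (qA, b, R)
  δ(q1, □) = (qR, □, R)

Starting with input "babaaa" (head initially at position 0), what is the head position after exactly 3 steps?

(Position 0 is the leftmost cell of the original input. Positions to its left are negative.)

Execution trace (head position shown):
Step 0: [q0]babaaa  (head at position 0)
Step 1: move right → b[q0]abaaa  (head at position 1)
Step 2: move right → ba[q1]baaa  (head at position 2)
Step 3: move right → bab[qA]aaa  (head at position 3)

After 3 steps, the head is at position 3.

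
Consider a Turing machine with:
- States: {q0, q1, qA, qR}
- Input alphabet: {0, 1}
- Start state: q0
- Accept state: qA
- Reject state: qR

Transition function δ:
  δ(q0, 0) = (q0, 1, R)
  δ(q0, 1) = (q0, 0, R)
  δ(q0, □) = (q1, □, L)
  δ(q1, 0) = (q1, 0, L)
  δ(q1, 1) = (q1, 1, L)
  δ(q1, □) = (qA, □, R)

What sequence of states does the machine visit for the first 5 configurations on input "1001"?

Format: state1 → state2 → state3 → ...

Execution trace:
Initial: [q0]1001
Step 1: δ(q0, 1) = (q0, 0, R) → 0[q0]001
Step 2: δ(q0, 0) = (q0, 1, R) → 01[q0]01
Step 3: δ(q0, 0) = (q0, 1, R) → 011[q0]1
Step 4: δ(q0, 1) = (q0, 0, R) → 0110[q0]□

State sequence: q0 → q0 → q0 → q0 → q0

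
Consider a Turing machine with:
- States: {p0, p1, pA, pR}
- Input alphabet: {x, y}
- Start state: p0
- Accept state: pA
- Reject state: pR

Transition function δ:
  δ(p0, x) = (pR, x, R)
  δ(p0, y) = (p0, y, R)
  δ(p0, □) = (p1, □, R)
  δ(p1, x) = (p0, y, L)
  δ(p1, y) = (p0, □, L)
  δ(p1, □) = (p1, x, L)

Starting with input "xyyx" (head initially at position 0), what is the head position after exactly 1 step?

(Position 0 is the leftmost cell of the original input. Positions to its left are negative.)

Execution trace (head position shown):
Step 0: [p0]xyyx  (head at position 0)
Step 1: move right → x[pR]yyx  (head at position 1)

After 1 step, the head is at position 1.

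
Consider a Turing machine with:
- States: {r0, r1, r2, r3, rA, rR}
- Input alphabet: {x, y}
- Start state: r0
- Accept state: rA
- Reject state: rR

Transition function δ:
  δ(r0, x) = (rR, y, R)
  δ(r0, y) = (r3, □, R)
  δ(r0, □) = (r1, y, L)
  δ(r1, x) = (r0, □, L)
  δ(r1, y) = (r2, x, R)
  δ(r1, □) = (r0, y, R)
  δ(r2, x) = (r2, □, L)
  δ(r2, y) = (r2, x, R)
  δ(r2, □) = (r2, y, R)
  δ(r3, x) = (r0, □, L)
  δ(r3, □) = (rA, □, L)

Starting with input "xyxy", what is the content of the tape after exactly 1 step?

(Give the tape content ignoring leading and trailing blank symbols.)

Execution trace:
Initial: [r0]xyxy
Step 1: δ(r0, x) = (rR, y, R) → y[rR]yxy

The machine reaches the reject state rR and halts.

After 1 step, the tape (ignoring leading/trailing blanks) is: yyxy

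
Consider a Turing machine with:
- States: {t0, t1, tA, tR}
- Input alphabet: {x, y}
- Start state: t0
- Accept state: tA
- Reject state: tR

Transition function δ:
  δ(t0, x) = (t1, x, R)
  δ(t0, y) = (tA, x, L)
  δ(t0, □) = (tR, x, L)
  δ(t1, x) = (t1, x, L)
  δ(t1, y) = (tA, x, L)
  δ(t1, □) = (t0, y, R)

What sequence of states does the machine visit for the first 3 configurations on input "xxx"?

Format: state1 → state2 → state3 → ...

Execution trace:
Initial: [t0]xxx
Step 1: δ(t0, x) = (t1, x, R) → x[t1]xx
Step 2: δ(t1, x) = (t1, x, L) → [t1]xxx

State sequence: t0 → t1 → t1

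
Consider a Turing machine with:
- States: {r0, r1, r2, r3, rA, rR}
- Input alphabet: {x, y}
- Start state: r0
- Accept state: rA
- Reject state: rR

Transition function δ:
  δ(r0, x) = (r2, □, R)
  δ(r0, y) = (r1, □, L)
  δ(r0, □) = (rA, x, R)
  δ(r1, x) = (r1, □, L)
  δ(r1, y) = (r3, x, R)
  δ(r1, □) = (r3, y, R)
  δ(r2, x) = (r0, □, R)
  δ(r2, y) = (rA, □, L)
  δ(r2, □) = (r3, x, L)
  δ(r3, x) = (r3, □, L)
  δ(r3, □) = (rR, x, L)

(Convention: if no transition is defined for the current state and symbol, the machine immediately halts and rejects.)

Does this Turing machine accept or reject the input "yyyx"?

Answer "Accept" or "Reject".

Execution trace:
Initial: [r0]yyyx
Step 1: δ(r0, y) = (r1, □, L) → [r1]□□yyx
Step 2: δ(r1, □) = (r3, y, R) → y[r3]□yyx
Step 3: δ(r3, □) = (rR, x, L) → [rR]yxyyx

The machine reaches the reject state rR and halts.

Answer: Reject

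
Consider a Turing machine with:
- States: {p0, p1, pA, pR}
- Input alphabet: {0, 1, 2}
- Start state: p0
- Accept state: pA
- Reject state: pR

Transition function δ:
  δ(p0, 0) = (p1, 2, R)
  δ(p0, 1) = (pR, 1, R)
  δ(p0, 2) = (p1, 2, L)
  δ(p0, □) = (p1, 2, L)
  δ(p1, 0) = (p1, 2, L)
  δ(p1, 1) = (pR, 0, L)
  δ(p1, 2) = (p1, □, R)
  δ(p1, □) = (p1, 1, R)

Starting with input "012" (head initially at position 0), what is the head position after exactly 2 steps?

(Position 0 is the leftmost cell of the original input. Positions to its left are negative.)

Execution trace (head position shown):
Step 0: [p0]012  (head at position 0)
Step 1: move right → 2[p1]12  (head at position 1)
Step 2: move left → [pR]202  (head at position 0)

After 2 steps, the head is at position 0.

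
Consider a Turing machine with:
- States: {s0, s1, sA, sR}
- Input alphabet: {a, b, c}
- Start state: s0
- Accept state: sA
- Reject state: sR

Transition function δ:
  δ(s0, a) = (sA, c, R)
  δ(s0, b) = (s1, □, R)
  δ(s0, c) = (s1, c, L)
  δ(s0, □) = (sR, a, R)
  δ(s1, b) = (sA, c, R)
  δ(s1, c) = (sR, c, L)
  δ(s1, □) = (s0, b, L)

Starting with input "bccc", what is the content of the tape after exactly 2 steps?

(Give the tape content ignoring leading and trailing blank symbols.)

Execution trace:
Initial: [s0]bccc
Step 1: δ(s0, b) = (s1, □, R) → □[s1]ccc
Step 2: δ(s1, c) = (sR, c, L) → [sR]□ccc

The machine reaches the reject state sR and halts.

After 2 steps, the tape (ignoring leading/trailing blanks) is: ccc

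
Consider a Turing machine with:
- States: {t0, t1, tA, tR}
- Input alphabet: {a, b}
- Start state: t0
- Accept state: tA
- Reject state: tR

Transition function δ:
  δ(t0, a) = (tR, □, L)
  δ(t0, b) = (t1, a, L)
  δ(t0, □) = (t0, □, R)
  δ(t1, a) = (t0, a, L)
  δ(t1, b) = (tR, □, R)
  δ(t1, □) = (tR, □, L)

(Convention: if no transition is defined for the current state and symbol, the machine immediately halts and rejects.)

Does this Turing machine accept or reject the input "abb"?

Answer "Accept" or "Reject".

Execution trace:
Initial: [t0]abb
Step 1: δ(t0, a) = (tR, □, L) → [tR]□□bb

The machine reaches the reject state tR and halts.

Answer: Reject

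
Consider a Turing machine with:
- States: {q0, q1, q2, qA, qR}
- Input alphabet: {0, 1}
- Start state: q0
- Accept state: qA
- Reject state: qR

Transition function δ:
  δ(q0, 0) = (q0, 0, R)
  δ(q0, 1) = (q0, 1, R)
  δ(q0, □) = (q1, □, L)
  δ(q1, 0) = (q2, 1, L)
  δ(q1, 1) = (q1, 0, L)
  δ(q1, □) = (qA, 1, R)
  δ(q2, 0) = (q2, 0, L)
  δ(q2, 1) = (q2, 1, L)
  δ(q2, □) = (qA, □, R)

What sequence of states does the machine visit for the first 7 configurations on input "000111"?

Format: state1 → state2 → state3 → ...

Execution trace:
Initial: [q0]000111
Step 1: δ(q0, 0) = (q0, 0, R) → 0[q0]00111
Step 2: δ(q0, 0) = (q0, 0, R) → 00[q0]0111
Step 3: δ(q0, 0) = (q0, 0, R) → 000[q0]111
Step 4: δ(q0, 1) = (q0, 1, R) → 0001[q0]11
Step 5: δ(q0, 1) = (q0, 1, R) → 00011[q0]1
Step 6: δ(q0, 1) = (q0, 1, R) → 000111[q0]□

State sequence: q0 → q0 → q0 → q0 → q0 → q0 → q0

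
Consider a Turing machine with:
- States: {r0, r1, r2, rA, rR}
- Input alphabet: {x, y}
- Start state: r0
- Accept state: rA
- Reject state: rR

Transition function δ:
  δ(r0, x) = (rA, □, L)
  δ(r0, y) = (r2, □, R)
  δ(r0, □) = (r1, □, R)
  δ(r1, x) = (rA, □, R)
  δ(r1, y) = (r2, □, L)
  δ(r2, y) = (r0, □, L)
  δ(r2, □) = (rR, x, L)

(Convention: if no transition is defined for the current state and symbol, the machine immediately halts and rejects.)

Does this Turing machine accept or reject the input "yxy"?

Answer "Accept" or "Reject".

Execution trace:
Initial: [r0]yxy
Step 1: δ(r0, y) = (r2, □, R) → □[r2]xy

No transition is defined for δ(r2, x). By convention the machine halts and rejects.

Answer: Reject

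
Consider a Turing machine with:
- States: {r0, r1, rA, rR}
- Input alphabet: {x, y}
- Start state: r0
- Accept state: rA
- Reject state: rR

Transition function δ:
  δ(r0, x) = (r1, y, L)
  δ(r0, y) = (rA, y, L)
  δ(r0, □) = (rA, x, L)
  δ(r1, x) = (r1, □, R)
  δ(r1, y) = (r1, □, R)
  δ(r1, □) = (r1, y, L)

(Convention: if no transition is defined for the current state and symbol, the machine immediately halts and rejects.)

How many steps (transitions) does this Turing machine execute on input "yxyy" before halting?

Execution trace:
Initial: [r0]yxyy
Step 1: δ(r0, y) = (rA, y, L) → [rA]□yxyy

The machine reaches the accept state rA and halts.

The machine executed 1 step before halting.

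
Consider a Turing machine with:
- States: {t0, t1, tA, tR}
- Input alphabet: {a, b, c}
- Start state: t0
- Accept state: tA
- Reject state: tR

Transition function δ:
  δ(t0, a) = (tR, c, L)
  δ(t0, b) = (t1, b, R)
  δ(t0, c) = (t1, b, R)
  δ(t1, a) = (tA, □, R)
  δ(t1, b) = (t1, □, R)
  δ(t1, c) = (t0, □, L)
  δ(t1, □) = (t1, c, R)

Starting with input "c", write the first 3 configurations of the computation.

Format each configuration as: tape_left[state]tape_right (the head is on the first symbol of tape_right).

Transitions applied:
Step 1: δ(t0, c) = (t1, b, R)
Step 2: δ(t1, □) = (t1, c, R)

The first 3 configurations are:
[t0]c ⊢ b[t1]□ ⊢ bc[t1]□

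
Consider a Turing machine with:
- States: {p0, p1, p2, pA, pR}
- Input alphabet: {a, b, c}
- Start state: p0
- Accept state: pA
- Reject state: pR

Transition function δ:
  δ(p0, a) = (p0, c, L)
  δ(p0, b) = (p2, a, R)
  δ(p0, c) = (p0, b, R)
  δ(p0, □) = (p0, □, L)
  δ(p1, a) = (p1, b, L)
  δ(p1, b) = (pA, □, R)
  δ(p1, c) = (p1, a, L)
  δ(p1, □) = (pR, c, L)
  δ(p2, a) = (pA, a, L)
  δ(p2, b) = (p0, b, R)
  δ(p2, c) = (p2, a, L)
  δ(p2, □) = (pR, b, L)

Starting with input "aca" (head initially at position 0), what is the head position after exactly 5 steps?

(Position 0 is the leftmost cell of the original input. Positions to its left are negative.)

Execution trace (head position shown):
Step 0: [p0]aca  (head at position 0)
Step 1: move left → [p0]□cca  (head at position -1)
Step 2: move left → [p0]□□cca  (head at position -2)
Step 3: move left → [p0]□□□cca  (head at position -3)
Step 4: move left → [p0]□□□□cca  (head at position -4)
Step 5: move left → [p0]□□□□□cca  (head at position -5)

After 5 steps, the head is at position -5.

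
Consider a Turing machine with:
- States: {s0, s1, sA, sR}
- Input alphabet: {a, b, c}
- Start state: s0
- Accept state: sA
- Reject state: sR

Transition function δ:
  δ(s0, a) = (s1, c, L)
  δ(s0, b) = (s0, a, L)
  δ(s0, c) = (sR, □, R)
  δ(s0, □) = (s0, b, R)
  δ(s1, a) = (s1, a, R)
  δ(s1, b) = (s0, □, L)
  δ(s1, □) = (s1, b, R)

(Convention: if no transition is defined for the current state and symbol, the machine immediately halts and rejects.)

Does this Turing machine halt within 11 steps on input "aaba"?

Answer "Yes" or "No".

Execution trace:
Initial: [s0]aaba
Step 1: δ(s0, a) = (s1, c, L) → [s1]□caba
Step 2: δ(s1, □) = (s1, b, R) → b[s1]caba

No transition is defined for δ(s1, c). By convention the machine halts and rejects.
The machine halted after 2 steps (within the 11-step bound).

Answer: Yes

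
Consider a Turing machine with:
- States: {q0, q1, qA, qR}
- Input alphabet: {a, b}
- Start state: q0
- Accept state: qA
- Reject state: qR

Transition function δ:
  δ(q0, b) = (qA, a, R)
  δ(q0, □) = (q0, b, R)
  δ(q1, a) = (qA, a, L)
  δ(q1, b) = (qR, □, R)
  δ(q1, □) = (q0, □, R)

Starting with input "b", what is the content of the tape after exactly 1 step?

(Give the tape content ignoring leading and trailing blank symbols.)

Execution trace:
Initial: [q0]b
Step 1: δ(q0, b) = (qA, a, R) → a[qA]□

The machine reaches the accept state qA and halts.

After 1 step, the tape (ignoring leading/trailing blanks) is: a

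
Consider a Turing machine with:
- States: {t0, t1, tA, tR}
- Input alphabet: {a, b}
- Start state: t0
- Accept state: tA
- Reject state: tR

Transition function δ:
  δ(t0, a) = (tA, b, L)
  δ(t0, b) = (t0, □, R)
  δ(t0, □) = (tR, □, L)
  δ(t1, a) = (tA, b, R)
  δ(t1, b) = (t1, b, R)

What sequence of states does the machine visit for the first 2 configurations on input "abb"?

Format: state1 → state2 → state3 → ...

Execution trace:
Initial: [t0]abb
Step 1: δ(t0, a) = (tA, b, L) → [tA]□bbb

The machine reaches the accept state tA and halts.

State sequence: t0 → tA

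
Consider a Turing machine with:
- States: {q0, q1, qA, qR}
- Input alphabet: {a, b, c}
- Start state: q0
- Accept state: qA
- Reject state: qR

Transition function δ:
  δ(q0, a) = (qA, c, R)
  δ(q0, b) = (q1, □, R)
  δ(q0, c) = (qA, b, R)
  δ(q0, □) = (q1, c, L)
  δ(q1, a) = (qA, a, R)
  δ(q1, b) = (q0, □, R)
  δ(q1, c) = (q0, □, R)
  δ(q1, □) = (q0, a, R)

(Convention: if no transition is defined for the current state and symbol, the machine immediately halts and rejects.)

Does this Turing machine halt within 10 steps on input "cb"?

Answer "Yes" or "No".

Execution trace:
Initial: [q0]cb
Step 1: δ(q0, c) = (qA, b, R) → b[qA]b

The machine reaches the accept state qA and halts.
The machine halted after 1 step (within the 10-step bound).

Answer: Yes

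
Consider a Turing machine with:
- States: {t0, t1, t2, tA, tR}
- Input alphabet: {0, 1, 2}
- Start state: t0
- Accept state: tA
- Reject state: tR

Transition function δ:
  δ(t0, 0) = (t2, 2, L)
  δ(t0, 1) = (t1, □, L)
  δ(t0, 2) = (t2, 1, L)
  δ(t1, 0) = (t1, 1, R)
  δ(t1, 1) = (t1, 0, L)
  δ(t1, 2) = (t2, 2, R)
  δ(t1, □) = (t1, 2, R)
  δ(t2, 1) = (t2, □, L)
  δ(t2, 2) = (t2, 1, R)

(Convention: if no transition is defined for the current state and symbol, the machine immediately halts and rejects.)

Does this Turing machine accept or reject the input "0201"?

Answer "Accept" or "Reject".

Execution trace:
Initial: [t0]0201
Step 1: δ(t0, 0) = (t2, 2, L) → [t2]□2201

No transition is defined for δ(t2, □). By convention the machine halts and rejects.

Answer: Reject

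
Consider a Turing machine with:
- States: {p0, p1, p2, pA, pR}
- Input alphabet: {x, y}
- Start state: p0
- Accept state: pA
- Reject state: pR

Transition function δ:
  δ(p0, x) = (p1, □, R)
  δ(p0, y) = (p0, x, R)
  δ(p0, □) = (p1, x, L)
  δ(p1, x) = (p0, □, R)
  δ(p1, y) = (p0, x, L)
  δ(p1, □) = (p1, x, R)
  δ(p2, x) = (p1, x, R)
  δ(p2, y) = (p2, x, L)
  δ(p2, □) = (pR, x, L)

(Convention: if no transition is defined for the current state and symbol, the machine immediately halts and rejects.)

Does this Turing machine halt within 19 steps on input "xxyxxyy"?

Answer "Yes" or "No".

Execution trace:
Initial: [p0]xxyxxyy
Step 1: δ(p0, x) = (p1, □, R) → □[p1]xyxxyy
Step 2: δ(p1, x) = (p0, □, R) → □□[p0]yxxyy
Step 3: δ(p0, y) = (p0, x, R) → □□x[p0]xxyy
Step 4: δ(p0, x) = (p1, □, R) → □□x□[p1]xyy
Step 5: δ(p1, x) = (p0, □, R) → □□x□□[p0]yy
Step 6: δ(p0, y) = (p0, x, R) → □□x□□x[p0]y
Step 7: δ(p0, y) = (p0, x, R) → □□x□□xx[p0]□
Step 8: δ(p0, □) = (p1, x, L) → □□x□□x[p1]xx
Step 9: δ(p1, x) = (p0, □, R) → □□x□□x□[p0]x
Step 10: δ(p0, x) = (p1, □, R) → □□x□□x□□[p1]□
Step 11: δ(p1, □) = (p1, x, R) → □□x□□x□□x[p1]□
Step 12: δ(p1, □) = (p1, x, R) → □□x□□x□□xx[p1]□
Step 13: δ(p1, □) = (p1, x, R) → □□x□□x□□xxx[p1]□
Step 14: δ(p1, □) = (p1, x, R) → □□x□□x□□xxxx[p1]□
Step 15: δ(p1, □) = (p1, x, R) → □□x□□x□□xxxxx[p1]□
Step 16: δ(p1, □) = (p1, x, R) → □□x□□x□□xxxxxx[p1]□
Step 17: δ(p1, □) = (p1, x, R) → □□x□□x□□xxxxxxx[p1]□
Step 18: δ(p1, □) = (p1, x, R) → □□x□□x□□xxxxxxxx[p1]□
Step 19: δ(p1, □) = (p1, x, R) → □□x□□x□□xxxxxxxxx[p1]□

The machine has not reached a halting state after 19 steps.
The machine did not halt within the 19-step bound.

Answer: No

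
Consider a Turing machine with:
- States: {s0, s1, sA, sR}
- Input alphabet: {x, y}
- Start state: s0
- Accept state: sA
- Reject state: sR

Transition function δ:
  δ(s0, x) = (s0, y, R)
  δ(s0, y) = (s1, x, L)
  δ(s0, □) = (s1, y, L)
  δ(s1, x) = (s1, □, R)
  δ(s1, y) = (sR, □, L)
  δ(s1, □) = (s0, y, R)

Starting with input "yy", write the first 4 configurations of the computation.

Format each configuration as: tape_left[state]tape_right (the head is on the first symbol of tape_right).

Transitions applied:
Step 1: δ(s0, y) = (s1, x, L)
Step 2: δ(s1, □) = (s0, y, R)
Step 3: δ(s0, x) = (s0, y, R)

The first 4 configurations are:
[s0]yy ⊢ [s1]□xy ⊢ y[s0]xy ⊢ yy[s0]y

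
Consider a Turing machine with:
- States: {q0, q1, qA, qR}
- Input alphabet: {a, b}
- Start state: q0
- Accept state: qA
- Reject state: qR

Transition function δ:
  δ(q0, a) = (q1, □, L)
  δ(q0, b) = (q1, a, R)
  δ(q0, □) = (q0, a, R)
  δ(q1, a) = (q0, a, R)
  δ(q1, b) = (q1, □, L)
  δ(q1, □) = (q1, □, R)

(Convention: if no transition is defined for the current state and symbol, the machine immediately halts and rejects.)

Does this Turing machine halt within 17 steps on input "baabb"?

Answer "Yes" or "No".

Execution trace:
Initial: [q0]baabb
Step 1: δ(q0, b) = (q1, a, R) → a[q1]aabb
Step 2: δ(q1, a) = (q0, a, R) → aa[q0]abb
Step 3: δ(q0, a) = (q1, □, L) → a[q1]a□bb
Step 4: δ(q1, a) = (q0, a, R) → aa[q0]□bb
Step 5: δ(q0, □) = (q0, a, R) → aaa[q0]bb
Step 6: δ(q0, b) = (q1, a, R) → aaaa[q1]b
Step 7: δ(q1, b) = (q1, □, L) → aaa[q1]a□
Step 8: δ(q1, a) = (q0, a, R) → aaaa[q0]□
Step 9: δ(q0, □) = (q0, a, R) → aaaaa[q0]□
Step 10: δ(q0, □) = (q0, a, R) → aaaaaa[q0]□
Step 11: δ(q0, □) = (q0, a, R) → aaaaaaa[q0]□
Step 12: δ(q0, □) = (q0, a, R) → aaaaaaaa[q0]□
Step 13: δ(q0, □) = (q0, a, R) → aaaaaaaaa[q0]□
Step 14: δ(q0, □) = (q0, a, R) → aaaaaaaaaa[q0]□
Step 15: δ(q0, □) = (q0, a, R) → aaaaaaaaaaa[q0]□
Step 16: δ(q0, □) = (q0, a, R) → aaaaaaaaaaaa[q0]□
Step 17: δ(q0, □) = (q0, a, R) → aaaaaaaaaaaaa[q0]□

The machine has not reached a halting state after 17 steps.
The machine did not halt within the 17-step bound.

Answer: No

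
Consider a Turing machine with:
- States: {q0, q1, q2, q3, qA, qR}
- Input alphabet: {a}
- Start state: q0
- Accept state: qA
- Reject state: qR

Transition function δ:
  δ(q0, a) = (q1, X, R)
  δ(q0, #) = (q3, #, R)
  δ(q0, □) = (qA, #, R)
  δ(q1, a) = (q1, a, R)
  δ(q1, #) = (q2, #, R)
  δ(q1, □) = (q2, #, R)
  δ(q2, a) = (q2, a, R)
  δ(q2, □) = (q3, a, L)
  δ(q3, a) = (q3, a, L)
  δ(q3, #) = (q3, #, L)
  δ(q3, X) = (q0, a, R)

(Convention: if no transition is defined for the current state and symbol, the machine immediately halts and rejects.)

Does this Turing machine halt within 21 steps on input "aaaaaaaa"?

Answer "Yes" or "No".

Execution trace:
Initial: [q0]aaaaaaaa
Step 1: δ(q0, a) = (q1, X, R) → X[q1]aaaaaaa
Step 2: δ(q1, a) = (q1, a, R) → Xa[q1]aaaaaa
Step 3: δ(q1, a) = (q1, a, R) → Xaa[q1]aaaaa
Step 4: δ(q1, a) = (q1, a, R) → Xaaa[q1]aaaa
Step 5: δ(q1, a) = (q1, a, R) → Xaaaa[q1]aaa
Step 6: δ(q1, a) = (q1, a, R) → Xaaaaa[q1]aa
Step 7: δ(q1, a) = (q1, a, R) → Xaaaaaa[q1]a
Step 8: δ(q1, a) = (q1, a, R) → Xaaaaaaa[q1]□
Step 9: δ(q1, □) = (q2, #, R) → Xaaaaaaa#[q2]□
Step 10: δ(q2, □) = (q3, a, L) → Xaaaaaaa[q3]#a
Step 11: δ(q3, #) = (q3, #, L) → Xaaaaaa[q3]a#a
Step 12: δ(q3, a) = (q3, a, L) → Xaaaaa[q3]aa#a
Step 13: δ(q3, a) = (q3, a, L) → Xaaaa[q3]aaa#a
Step 14: δ(q3, a) = (q3, a, L) → Xaaa[q3]aaaa#a
Step 15: δ(q3, a) = (q3, a, L) → Xaa[q3]aaaaa#a
Step 16: δ(q3, a) = (q3, a, L) → Xa[q3]aaaaaa#a
Step 17: δ(q3, a) = (q3, a, L) → X[q3]aaaaaaa#a
Step 18: δ(q3, a) = (q3, a, L) → [q3]Xaaaaaaa#a
Step 19: δ(q3, X) = (q0, a, R) → a[q0]aaaaaaa#a
Step 20: δ(q0, a) = (q1, X, R) → aX[q1]aaaaaa#a
Step 21: δ(q1, a) = (q1, a, R) → aXa[q1]aaaaa#a

The machine has not reached a halting state after 21 steps.
The machine did not halt within the 21-step bound.

Answer: No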